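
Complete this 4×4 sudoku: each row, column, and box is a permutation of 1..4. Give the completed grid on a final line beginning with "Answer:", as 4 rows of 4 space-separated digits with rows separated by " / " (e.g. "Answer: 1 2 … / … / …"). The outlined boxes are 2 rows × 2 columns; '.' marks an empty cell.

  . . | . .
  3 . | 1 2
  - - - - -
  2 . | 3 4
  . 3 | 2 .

Step 1. [r2c2∈{4}] r2c2 has the single candidate 4, so r2c2=4.
Step 2. [r3c2∈{1}] r3c2 has the single candidate 1, so r3c2=1.
Step 3. [r1c1∈{1}] nothing but 1 survives at r1c1, so r1c1=1.
Step 4. [r1c3∈{4}] r1c3 is down to just 4. So r1c3=4.
Step 5. [r4c1∈{4}] nothing but 4 survives at r4c1. So r4c1=4.
Step 6. [r4c4∈{1}] r4c4 has the single candidate 1 ⇒ r4c4=1.
Step 7. [r1c4∈{3}] only 3 remains possible at r1c4 ⇒ r1c4=3.
Step 8. [r1c2∈{2}] r1c2 has the single candidate 2 ⇒ r1c2=2.

Answer: 1 2 4 3 / 3 4 1 2 / 2 1 3 4 / 4 3 2 1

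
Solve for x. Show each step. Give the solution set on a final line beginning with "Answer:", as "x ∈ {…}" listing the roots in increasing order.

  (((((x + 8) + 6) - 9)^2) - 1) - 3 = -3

Step 1. [(((((x + 8) + 6) - 9)^2) - 1) - 3 = -3] the outer -3 inverts by adding 3 ⇒ sub: ((((x + 8) + 6) - 9)^2) - 1 = 0.
Step 2. [((((x + 8) + 6) - 9)^2) - 1 = 0] the outer -1 inverts by adding 1, so sub: (((x + 8) + 6) - 9)^2 = 1.
Step 3. [(((x + 8) + 6) - 9)^2 = 1] √ both sides: 1 ≥ 0 gives two branches ⇒ sqrt: ((x + 8) + 6) - 9 = 1 or -1.
Step 4. [((x + 8) + 6) - 9 = 1 or -1] peel the -9: add 9 from each side ⇒ sub: (x + 8) + 6 = 10 or 8.
Step 5. [(x + 8) + 6 = 10 or 8] subtract 6: x sits inside (… + 6), so sub: x + 8 = 4 or 2.
Step 6. [x + 8 = 4 or 2] +8 is outermost — subtract 8 both sides ⇒ sub: x = -4 or -6.

Answer: x ∈ {-6, -4}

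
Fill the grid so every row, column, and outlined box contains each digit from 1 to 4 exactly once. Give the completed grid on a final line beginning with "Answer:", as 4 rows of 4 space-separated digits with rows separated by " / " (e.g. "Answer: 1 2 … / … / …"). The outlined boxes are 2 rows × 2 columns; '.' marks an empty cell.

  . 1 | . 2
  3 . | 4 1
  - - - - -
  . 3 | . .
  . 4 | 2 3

Step 1. [r4c1∈{1}] nothing but 1 survives at r4c1 ⇒ r4c1=1.
Step 2. [r2c2∈{2}] only 2 remains possible at r2c2. So r2c2=2.
Step 3. [r1c1∈{4}] r1c1's peers cover all but 4, so r1c1=4.
Step 4. [r3c3∈{1}] r3c3 has the single candidate 1, so r3c3=1.
Step 5. [r3c1∈{2}] r3c1's peers cover all but 2 ⇒ r3c1=2.
Step 6. [r1c3∈{3}] r1c3 is down to just 3 ⇒ r1c3=3.
Step 7. [r3c4∈{4}] r3c4 is down to just 4 ⇒ r3c4=4.

Answer: 4 1 3 2 / 3 2 4 1 / 2 3 1 4 / 1 4 2 3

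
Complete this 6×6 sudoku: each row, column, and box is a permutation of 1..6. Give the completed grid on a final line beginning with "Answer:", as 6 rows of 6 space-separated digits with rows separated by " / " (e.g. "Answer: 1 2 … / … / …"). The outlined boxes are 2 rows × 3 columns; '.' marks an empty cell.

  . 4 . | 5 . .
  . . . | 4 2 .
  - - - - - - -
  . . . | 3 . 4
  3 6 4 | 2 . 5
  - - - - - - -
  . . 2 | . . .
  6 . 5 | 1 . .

Step 1. [r3c3∈{1}] r3c3 has the single candidate 1. So r3c3=1.
Step 2. [r6c2∈{3}] r6c2 has the single candidate 3, so r6c2=3.
Step 3. [r5c5∈{3,4,5,6}] 5 has one home in row 5: r5c5, so r5c5=5.
Step 4. [r1c5∈{1,3,6}] across col 5, 3 lands solely at r1c5 ⇒ r1c5=3.
Step 5. [r5c2∈{1}] nothing but 1 survives at r5c2 ⇒ r5c2=1.
Step 6. [r1c1∈{1,2}] in row 1, 2 fits only at r1c1. So r1c1=2.
Step 7. [r1c3∈{6}] r1c3 is down to just 6 ⇒ r1c3=6.
Step 8. [r2c6∈{1,6}] r2c6 is the only open cell in row 2 admitting 6 ⇒ r2c6=6.
Step 9. [r3c1∈{5}] r3c1 has the single candidate 5 ⇒ r3c1=5.
Step 10. [r3c2∈{2}] nothing but 2 survives at r3c2. So r3c2=2.
Step 11. [r2c1∈{1}] r2c1 is down to just 1. So r2c1=1.
Step 12. [r6c6∈{2}] r6c6 is down to just 2 ⇒ r6c6=2.
Step 13. [r4c5∈{1}] only 1 remains possible at r4c5. So r4c5=1.
Step 14. [r2c3∈{3}] r2c3 has the single candidate 3. So r2c3=3.
Step 15. [r3c5∈{6}] r3c5 is down to just 6, so r3c5=6.
Step 16. [r2c2∈{5}] r2c2 is down to just 5, so r2c2=5.
Step 17. [r6c5∈{4}] r6c5 has the single candidate 4. So r6c5=4.
Step 18. [r1c6∈{1}] r1c6's peers cover all but 1, so r1c6=1.
Step 19. [r5c1∈{4}] nothing but 4 survives at r5c1, so r5c1=4.
Step 20. [r5c6∈{3}] r5c6 has the single candidate 3, so r5c6=3.
Step 21. [r5c4∈{6}] only 6 remains possible at r5c4 ⇒ r5c4=6.

Answer: 2 4 6 5 3 1 / 1 5 3 4 2 6 / 5 2 1 3 6 4 / 3 6 4 2 1 5 / 4 1 2 6 5 3 / 6 3 5 1 4 2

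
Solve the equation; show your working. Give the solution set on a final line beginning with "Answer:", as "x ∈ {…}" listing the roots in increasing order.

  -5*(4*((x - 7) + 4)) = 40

Step 1. [-5*(4*((x - 7) + 4)) = 40] LHS = -5·(…); ÷-5 both sides, so div: 4*((x - 7) + 4) = -8.
Step 2. [4*((x - 7) + 4) = -8] divide by the outer 4. So div: (x - 7) + 4 = -2.
Step 3. [(x - 7) + 4 = -2] peel the +4: subtract 4 from each side, so sub: x - 7 = -6.
Step 4. [x - 7 = -6] add 7: x sits inside (… - 7), so sub: x = 1.

Answer: x ∈ {1}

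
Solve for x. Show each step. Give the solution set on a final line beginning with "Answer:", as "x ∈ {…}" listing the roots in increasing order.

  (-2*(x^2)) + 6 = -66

Step 1. [(-2*(x^2)) + 6 = -66] 6 comes off first (subtract 6) ⇒ sub: -2*(x^2) = -72.
Step 2. [-2*(x^2) = -72] divide by the outer -2. So div: x^2 = 36.
Step 3. [x^2 = 36] 36 ≥ 0, LHS is (·)² — take ±√ ⇒ sqrt: x = 6 or -6.

Answer: x ∈ {-6, 6}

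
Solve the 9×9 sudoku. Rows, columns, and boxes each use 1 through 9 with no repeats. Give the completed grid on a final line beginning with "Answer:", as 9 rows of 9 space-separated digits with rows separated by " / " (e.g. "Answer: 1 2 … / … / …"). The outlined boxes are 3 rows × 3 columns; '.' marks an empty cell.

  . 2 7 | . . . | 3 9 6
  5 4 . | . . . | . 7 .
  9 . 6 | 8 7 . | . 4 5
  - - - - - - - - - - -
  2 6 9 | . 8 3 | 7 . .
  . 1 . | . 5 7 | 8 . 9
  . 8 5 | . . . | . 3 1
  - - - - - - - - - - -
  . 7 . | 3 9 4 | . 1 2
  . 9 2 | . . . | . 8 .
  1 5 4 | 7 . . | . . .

Step 1. [r9c8∈{6}] r9c8 is down to just 6, so r9c8=6.
Step 2. [r5c4∈{2,4,6}] r5c4 is the only open cell in row 5 admitting 6 ⇒ r5c4=6.
Step 3. [r2c3∈{1,3,8}] r2c3 is the only open cell in col 3 admitting 1 ⇒ r2c3=1.
Step 4. [r2c7∈{2}] only 2 remains possible at r2c7 ⇒ r2c7=2.
Step 5. [r6c4∈{2,4,9}] in col 4, 2 fits only at r6c4 ⇒ r6c4=2.
Step 6. [r6c5∈{4}] r6c5 is down to just 4. So r6c5=4.
Step 7. [r1c5∈{1}] r1c5's peers cover all but 1, so r1c5=1.
Step 8. [r8c1∈{3,6}] r8c1 is the only open cell in box 7 admitting 3. So r8c1=3.
Step 9. [r8c6∈{1,5,6}] 1 has one home in col 6: r8c6, so r8c6=1.
Step 10. [r8c4∈{5}] nothing but 5 survives at r8c4, so r8c4=5.
Step 11. [r2c6∈{6,9}] across col 6, 6 lands solely at r2c6 ⇒ r2c6=6.
Step 12. [r4c9∈{4}] nothing but 4 survives at r4c9 ⇒ r4c9=4.
Step 13. [r7c3∈{8}] r7c3's peers cover all but 8, so r7c3=8.
Step 14. [r3c6∈{2}] nothing but 2 survives at r3c6, so r3c6=2.
Step 15. [r1c6∈{5}] r1c6 is down to just 5. So r1c6=5.
Step 16. [r9c9∈{3}] r9c9's peers cover all but 3 ⇒ r9c9=3.
Step 17. [r8c7∈{4}] nothing but 4 survives at r8c7. So r8c7=4.
Step 18. [r4c4∈{1}] r4c4 has the single candidate 1, so r4c4=1.
Step 19. [r5c1∈{4}] nothing but 4 survives at r5c1. So r5c1=4.
Step 20. [r9c5∈{2}] r9c5 is down to just 2 ⇒ r9c5=2.
Step 21. [r3c2∈{3}] r3c2 has the single candidate 3 ⇒ r3c2=3.
Step 22. [r8c9∈{7}] nothing but 7 survives at r8c9. So r8c9=7.
Step 23. [r5c8∈{2}] nothing but 2 survives at r5c8. So r5c8=2.
Step 24. [r6c7∈{6}] r6c7's peers cover all but 6 ⇒ r6c7=6.
Step 25. [r9c7∈{9}] r9c7's peers cover all but 9, so r9c7=9.
Step 26. [r7c1∈{6}] nothing but 6 survives at r7c1, so r7c1=6.
Step 27. [r4c8∈{5}] r4c8's peers cover all but 5. So r4c8=5.
Step 28. [r5c3∈{3}] only 3 remains possible at r5c3. So r5c3=3.
Step 29. [r1c1∈{8}] r1c1 has the single candidate 8. So r1c1=8.
Step 30. [r9c6∈{8}] r9c6's peers cover all but 8 ⇒ r9c6=8.
Step 31. [r3c7∈{1}] r3c7 is down to just 1 ⇒ r3c7=1.
Step 32. [r6c6∈{9}] r6c6 is down to just 9. So r6c6=9.
Step 33. [r8c5∈{6}] only 6 remains possible at r8c5. So r8c5=6.
Step 34. [r7c7∈{5}] r7c7's peers cover all but 5. So r7c7=5.
Step 35. [r2c5∈{3}] r2c5 has the single candidate 3 ⇒ r2c5=3.
Step 36. [r6c1∈{7}] r6c1 is down to just 7. So r6c1=7.
Step 37. [r2c4∈{9}] r2c4 is down to just 9 ⇒ r2c4=9.
Step 38. [r1c4∈{4}] r1c4's peers cover all but 4 ⇒ r1c4=4.
Step 39. [r2c9∈{8}] r2c9 has the single candidate 8 ⇒ r2c9=8.

Answer: 8 2 7 4 1 5 3 9 6 / 5 4 1 9 3 6 2 7 8 / 9 3 6 8 7 2 1 4 5 / 2 6 9 1 8 3 7 5 4 / 4 1 3 6 5 7 8 2 9 / 7 8 5 2 4 9 6 3 1 / 6 7 8 3 9 4 5 1 2 / 3 9 2 5 6 1 4 8 7 / 1 5 4 7 2 8 9 6 3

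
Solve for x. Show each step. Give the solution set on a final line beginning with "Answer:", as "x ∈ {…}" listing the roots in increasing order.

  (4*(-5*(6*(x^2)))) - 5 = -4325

Step 1. [(4*(-5*(6*(x^2)))) - 5 = -4325] peel the -5: add 5 from each side ⇒ sub: 4*(-5*(6*(x^2))) = -4320.
Step 2. [4*(-5*(6*(x^2))) = -4320] divide by the outer 4. So div: -5*(6*(x^2)) = -1080.
Step 3. [-5*(6*(x^2)) = -1080] divide by the outer -5 ⇒ div: 6*(x^2) = 216.
Step 4. [6*(x^2) = 216] leading coefficient 6: divide by 6. So div: x^2 = 36.
Step 5. [x^2 = 36] 36 ≥ 0, LHS is (·)² — take ±√ ⇒ sqrt: x = 6 or -6.

Answer: x ∈ {-6, 6}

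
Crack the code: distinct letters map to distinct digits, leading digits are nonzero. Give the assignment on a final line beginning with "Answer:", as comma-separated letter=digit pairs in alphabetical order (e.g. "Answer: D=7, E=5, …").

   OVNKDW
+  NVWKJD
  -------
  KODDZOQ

Step 1. [col 1: W + D ≡ Q (mod 10)] several values work for Q in column 1 (W + D ≡ Q (mod 10), carry-in 0); try Q=7, so Q=7.
Step 2. [col 1: W + D ≡ Q (mod 10)] column 1 (W + D ≡ Q (mod 10), carry-in 0) doesn't pin D yet; pick D=3 and continue ⇒ D=3.
Step 3. [col 1: W + D ≡ Q (mod 10)] column 1: given D=3, Q=7, carry-in 0, and digits 3,7 already taken and all letters distinct, W+D≡Q (mod 10) forces W=4, so W=4.
Step 4. [col 2: D + J ≡ O (mod 10)] no forcing yet in column 2 (carry-in 0); O=8 is free and consistent — try it ⇒ O=8.
Step 5. [col 2: D + J ≡ O (mod 10)] column 2: given D=3, O=8, carry-in 0, and digits 3,4,7,8 already taken and all letters distinct, D+J≡O (mod 10) forces J=5. So J=5.
Step 6. [col 3: K + K ≡ Z (mod 10)] from column 3 (nothing yet, carry-in 0, digits 3,4,5,7,8 already taken and all letters distinct): Z must equal 2, so Z=2.
Step 7. [col 3: K + K ≡ Z (mod 10)] column 3 (K + K ≡ Z (mod 10), carry-in 0) doesn't pin K yet; pick K=1 and continue. So K=1.
Step 8. [col 4: N + W ≡ D (mod 10)] column 4 reads N+W+carry(0)=D with W=4, D=3; with digits 1,2,3,4,5,7,8 already taken and all letters distinct, the only value for N is 9, so N=9.
Step 9. [col 5: V + V ≡ D (mod 10)] column 5: given D=3, carry-in 1, and digits 1,2,3,4,5,7,8,9 already taken and all letters distinct, V+V≡D (mod 10) forces V=6 ⇒ V=6.

Answer: D=3, J=5, K=1, N=9, O=8, Q=7, V=6, W=4, Z=2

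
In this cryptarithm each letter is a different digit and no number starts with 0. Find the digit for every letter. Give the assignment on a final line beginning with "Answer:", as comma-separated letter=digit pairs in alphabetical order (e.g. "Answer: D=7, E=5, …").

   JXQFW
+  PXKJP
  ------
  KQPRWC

Step 1. [col 1: W + P ≡ C (mod 10)] column 1 (W + P ≡ C (mod 10), carry-in 0) doesn't pin C yet; pick C=0 and continue ⇒ C=0.
Step 2. [col 1: W + P ≡ C (mod 10)] no forcing yet in column 1 (carry-in 0); W=2 is free and consistent — try it. So W=2.
Step 3. [col 1: W + P ≡ C (mod 10)] from column 1 (W=2, C=0, carry-in 0, digits 0,2 already taken and all letters distinct): P must equal 8. So P=8.
Step 4. [col 2: F + J ≡ W (mod 10)] several values work for J in column 2 (F + J ≡ W (mod 10), carry-in 1); try J=4. So J=4.
Step 5. [K] the sum has 6 digits but both addends have 5; that extra leading digit K is the final carry, namely 1 ⇒ K=1.
Step 6. [col 2: F + J ≡ W (mod 10)] column 2 reads F+J+carry(1)=W with J=4, W=2; with digits 0,1,2,4,8 already taken and all letters distinct, the only value for F is 7, so F=7.
Step 7. [col 3: Q + K ≡ R (mod 10)] in column 3 we have Q+K≡R with carry-in 1; given K=1 and digits 0,1,2,4,7,8 already taken and all letters distinct, that pins Q to 3. So Q=3.
Step 8. [col 3: Q + K ≡ R (mod 10)] from column 3 (Q=3, K=1, carry-in 1, digits 0,1,2,3,4,7,8 already taken and all letters distinct): R must equal 5. So R=5.
Step 9. [col 4: X + X ≡ P (mod 10)] column 4 reads X+X+carry(0)=P with P=8; with digits 0,1,2,3,4,5,7,8 already taken and all letters distinct, the only value for X is 9, so X=9.

Answer: C=0, F=7, J=4, K=1, P=8, Q=3, R=5, W=2, X=9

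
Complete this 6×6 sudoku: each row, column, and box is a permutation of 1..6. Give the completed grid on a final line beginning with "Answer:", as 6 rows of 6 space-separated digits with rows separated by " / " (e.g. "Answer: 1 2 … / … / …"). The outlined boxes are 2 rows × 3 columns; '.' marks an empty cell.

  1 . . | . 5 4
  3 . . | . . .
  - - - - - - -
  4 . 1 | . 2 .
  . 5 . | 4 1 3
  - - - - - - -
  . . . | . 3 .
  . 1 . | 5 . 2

Step 1. [r6c1∈{6}] only 6 remains possible at r6c1 ⇒ r6c1=6.
Step 2. [r2c5∈{6}] r2c5 has the single candidate 6 ⇒ r2c5=6.
Step 3. [r4c3∈{2,6}] r4c3 is the only open cell in row 4 admitting 6 ⇒ r4c3=6.
Step 4. [r1c3∈{2}] r1c3 is down to just 2, so r1c3=2.
Step 5. [r2c6∈{1}] r2c6 is down to just 1. So r2c6=1.
Step 6. [r3c4∈{6}] r3c4 is down to just 6 ⇒ r3c4=6.
Step 7. [r2c3∈{4,5}] row 2 places 5 nowhere but r2c3 ⇒ r2c3=5.
Step 8. [r5c3∈{4}] nothing but 4 survives at r5c3. So r5c3=4.
Step 9. [r5c2∈{2}] only 2 remains possible at r5c2, so r5c2=2.
Step 10. [r2c4∈{2}] nothing but 2 survives at r2c4 ⇒ r2c4=2.
Step 11. [r1c4∈{3}] r1c4's peers cover all but 3, so r1c4=3.
Step 12. [r2c2∈{4}] nothing but 4 survives at r2c2 ⇒ r2c2=4.
Step 13. [r3c2∈{3}] r3c2 has the single candidate 3, so r3c2=3.
Step 14. [r5c6∈{6}] r5c6's peers cover all but 6, so r5c6=6.
Step 15. [r4c1∈{2}] nothing but 2 survives at r4c1. So r4c1=2.
Step 16. [r6c5∈{4}] r6c5's peers cover all but 4 ⇒ r6c5=4.
Step 17. [r6c3∈{3}] r6c3 is down to just 3, so r6c3=3.
Step 18. [r5c4∈{1}] r5c4 is down to just 1, so r5c4=1.
Step 19. [r3c6∈{5}] only 5 remains possible at r3c6 ⇒ r3c6=5.
Step 20. [r1c2∈{6}] nothing but 6 survives at r1c2. So r1c2=6.
Step 21. [r5c1∈{5}] only 5 remains possible at r5c1. So r5c1=5.

Answer: 1 6 2 3 5 4 / 3 4 5 2 6 1 / 4 3 1 6 2 5 / 2 5 6 4 1 3 / 5 2 4 1 3 6 / 6 1 3 5 4 2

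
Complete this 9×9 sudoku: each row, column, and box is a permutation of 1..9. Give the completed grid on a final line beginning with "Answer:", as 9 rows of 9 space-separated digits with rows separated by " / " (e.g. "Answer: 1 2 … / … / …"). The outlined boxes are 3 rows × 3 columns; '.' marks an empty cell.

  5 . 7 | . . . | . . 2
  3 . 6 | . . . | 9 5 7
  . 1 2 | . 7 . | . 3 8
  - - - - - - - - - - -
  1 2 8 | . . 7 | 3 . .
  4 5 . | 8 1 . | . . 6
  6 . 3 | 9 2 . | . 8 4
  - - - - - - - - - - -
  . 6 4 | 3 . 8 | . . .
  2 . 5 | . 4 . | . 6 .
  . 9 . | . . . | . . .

Step 1. [r6c7∈{1,5,7}] in row 6, 1 fits only at r6c7, so r6c7=1.
Step 2. [r1c8∈{1,4}] in box 3, 1 fits only at r1c8, so r1c8=1.
Step 3. [r4c4∈{4,5,6}] r4c4 is the only open cell in row 4 admitting 4 ⇒ r4c4=4.
Step 4. [r1c4∈{6}] r1c4 has the single candidate 6 ⇒ r1c4=6.
Step 5. [r4c9∈{5,9}] in box 6, 5 fits only at r4c9 ⇒ r4c9=5.
Step 6. [r1c7∈{4}] r1c7's peers cover all but 4. So r1c7=4.
Step 7. [r9c6∈{1,2,5,6}] across col 6, 6 lands solely at r9c6. So r9c6=6.
Step 8. [r9c4∈{1,2,5,7}] across box 8, 2 lands solely at r9c4, so r9c4=2.
Step 9. [r7c1∈{7}] r7c1 has the single candidate 7. So r7c1=7.
Step 10. [r7c9∈{1,9}] 1 has one home in row 7: r7c9 ⇒ r7c9=1.
Step 11. [r3c6∈{4,5,9}] row 3 places 4 nowhere but r3c6. So r3c6=4.
Step 12. [r8c9∈{3,9}] in col 9, 9 fits only at r8c9, so r8c9=9.
Step 13. [r1c5∈{3,8,9}] col 5 places 3 nowhere but r1c5. So r1c5=3.
Step 14. [r1c2∈{8}] nothing but 8 survives at r1c2. So r1c2=8.
Step 15. [r8c7∈{7,8}] across row 8, 8 lands solely at r8c7 ⇒ r8c7=8.
Step 16. [r9c5∈{5}] nothing but 5 survives at r9c5, so r9c5=5.
Step 17. [r8c6∈{1}] only 1 remains possible at r8c6. So r8c6=1.
Step 18. [r7c8∈{2}] r7c8 is down to just 2, so r7c8=2.
Step 19. [r9c7∈{7}] only 7 remains possible at r9c7, so r9c7=7.
Step 20. [r5c3∈{9}] r5c3 is down to just 9. So r5c3=9.
Step 21. [r7c7∈{5}] r7c7's peers cover all but 5. So r7c7=5.
Step 22. [r5c7∈{2}] r5c7 is down to just 2, so r5c7=2.
Step 23. [r4c5∈{6}] only 6 remains possible at r4c5, so r4c5=6.
Step 24. [r2c4∈{1}] nothing but 1 survives at r2c4. So r2c4=1.
Step 25. [r9c1∈{8}] r9c1's peers cover all but 8 ⇒ r9c1=8.
Step 26. [r2c2∈{4}] r2c2 has the single candidate 4, so r2c2=4.
Step 27. [r2c5∈{8}] only 8 remains possible at r2c5 ⇒ r2c5=8.
Step 28. [r9c9∈{3}] nothing but 3 survives at r9c9. So r9c9=3.
Step 29. [r1c6∈{9}] nothing but 9 survives at r1c6 ⇒ r1c6=9.
Step 30. [r6c6∈{5}] r6c6 is down to just 5. So r6c6=5.
Step 31. [r8c2∈{3}] r8c2 has the single candidate 3. So r8c2=3.
Step 32. [r4c8∈{9}] only 9 remains possible at r4c8 ⇒ r4c8=9.
Step 33. [r5c8∈{7}] r5c8's peers cover all but 7 ⇒ r5c8=7.
Step 34. [r3c1∈{9}] r3c1's peers cover all but 9, so r3c1=9.
Step 35. [r6c2∈{7}] only 7 remains possible at r6c2 ⇒ r6c2=7.
Step 36. [r3c7∈{6}] r3c7's peers cover all but 6 ⇒ r3c7=6.
Step 37. [r5c6∈{3}] r5c6's peers cover all but 3. So r5c6=3.
Step 38. [r9c3∈{1}] r9c3's peers cover all but 1. So r9c3=1.
Step 39. [r9c8∈{4}] r9c8's peers cover all but 4 ⇒ r9c8=4.
Step 40. [r2c6∈{2}] r2c6 has the single candidate 2 ⇒ r2c6=2.
Step 41. [r8c4∈{7}] r8c4 is down to just 7. So r8c4=7.
Step 42. [r7c5∈{9}] r7c5 is down to just 9 ⇒ r7c5=9.
Step 43. [r3c4∈{5}] r3c4 is down to just 5, so r3c4=5.

Answer: 5 8 7 6 3 9 4 1 2 / 3 4 6 1 8 2 9 5 7 / 9 1 2 5 7 4 6 3 8 / 1 2 8 4 6 7 3 9 5 / 4 5 9 8 1 3 2 7 6 / 6 7 3 9 2 5 1 8 4 / 7 6 4 3 9 8 5 2 1 / 2 3 5 7 4 1 8 6 9 / 8 9 1 2 5 6 7 4 3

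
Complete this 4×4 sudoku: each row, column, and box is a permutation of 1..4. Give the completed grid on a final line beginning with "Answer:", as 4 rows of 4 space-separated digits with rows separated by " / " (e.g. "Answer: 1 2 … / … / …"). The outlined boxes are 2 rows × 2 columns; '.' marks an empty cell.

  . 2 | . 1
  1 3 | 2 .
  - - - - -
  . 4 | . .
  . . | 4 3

Step 1. [r3c4∈{2}] r3c4 has the single candidate 2. So r3c4=2.
Step 2. [r4c2∈{1}] r4c2's peers cover all but 1 ⇒ r4c2=1.
Step 3. [r1c3∈{3}] r1c3's peers cover all but 3, so r1c3=3.
Step 4. [r1c1∈{4}] only 4 remains possible at r1c1 ⇒ r1c1=4.
Step 5. [r3c3∈{1}] only 1 remains possible at r3c3. So r3c3=1.
Step 6. [r3c1∈{3}] only 3 remains possible at r3c1 ⇒ r3c1=3.
Step 7. [r4c1∈{2}] r4c1 has the single candidate 2. So r4c1=2.
Step 8. [r2c4∈{4}] nothing but 4 survives at r2c4 ⇒ r2c4=4.

Answer: 4 2 3 1 / 1 3 2 4 / 3 4 1 2 / 2 1 4 3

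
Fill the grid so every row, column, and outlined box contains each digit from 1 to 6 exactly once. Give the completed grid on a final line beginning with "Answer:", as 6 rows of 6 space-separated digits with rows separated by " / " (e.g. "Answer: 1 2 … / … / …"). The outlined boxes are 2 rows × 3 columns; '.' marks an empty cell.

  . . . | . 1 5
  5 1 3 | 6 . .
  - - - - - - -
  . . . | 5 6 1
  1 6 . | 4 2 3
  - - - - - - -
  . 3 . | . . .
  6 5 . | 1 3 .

Step 1. [r5c4∈{2}] only 2 remains possible at r5c4 ⇒ r5c4=2.
Step 2. [r5c1∈{4}] only 4 remains possible at r5c1, so r5c1=4.
Step 3. [r1c1∈{2}] r1c1 is down to just 2. So r1c1=2.
Step 4. [r1c2∈{4}] r1c2's peers cover all but 4 ⇒ r1c2=4.
Step 5. [r3c2∈{2}] nothing but 2 survives at r3c2 ⇒ r3c2=2.
Step 6. [r2c5∈{4}] r2c5's peers cover all but 4. So r2c5=4.
Step 7. [r3c3∈{4}] only 4 remains possible at r3c3. So r3c3=4.
Step 8. [r1c3∈{6}] nothing but 6 survives at r1c3, so r1c3=6.
Step 9. [r5c6∈{6}] nothing but 6 survives at r5c6. So r5c6=6.
Step 10. [r4c3∈{5}] r4c3 is down to just 5. So r4c3=5.
Step 11. [r6c3∈{2}] r6c3's peers cover all but 2 ⇒ r6c3=2.
Step 12. [r6c6∈{4}] r6c6's peers cover all but 4 ⇒ r6c6=4.
Step 13. [r5c5∈{5}] nothing but 5 survives at r5c5 ⇒ r5c5=5.
Step 14. [r1c4∈{3}] nothing but 3 survives at r1c4 ⇒ r1c4=3.
Step 15. [r5c3∈{1}] r5c3 is down to just 1. So r5c3=1.
Step 16. [r2c6∈{2}] r2c6 is down to just 2, so r2c6=2.
Step 17. [r3c1∈{3}] r3c1's peers cover all but 3 ⇒ r3c1=3.

Answer: 2 4 6 3 1 5 / 5 1 3 6 4 2 / 3 2 4 5 6 1 / 1 6 5 4 2 3 / 4 3 1 2 5 6 / 6 5 2 1 3 4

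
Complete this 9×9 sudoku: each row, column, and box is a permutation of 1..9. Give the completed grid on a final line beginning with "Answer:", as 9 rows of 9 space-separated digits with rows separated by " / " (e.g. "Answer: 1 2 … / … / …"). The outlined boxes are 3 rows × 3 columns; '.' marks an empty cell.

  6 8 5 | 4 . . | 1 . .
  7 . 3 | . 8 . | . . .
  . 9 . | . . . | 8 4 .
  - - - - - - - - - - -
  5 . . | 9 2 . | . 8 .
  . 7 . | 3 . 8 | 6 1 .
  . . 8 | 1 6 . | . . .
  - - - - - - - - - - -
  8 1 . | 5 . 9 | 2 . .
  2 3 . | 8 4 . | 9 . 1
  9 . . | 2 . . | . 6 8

Step 1. [r2c6∈{1,2,5,6}] 1 has one home in row 2: r2c6 ⇒ r2c6=1.
Step 2. [r5c1∈{4}] r5c1's peers cover all but 4 ⇒ r5c1=4.
Step 3. [r3c4∈{6,7}] across col 4, 7 lands solely at r3c4 ⇒ r3c4=7.
Step 4. [r2c7∈{5}] r2c7 has the single candidate 5, so r2c7=5.
Step 5. [r6c2∈{2}] nothing but 2 survives at r6c2, so r6c2=2.
Step 6. [r5c9∈{2,5,9}] across row 5, 2 lands solely at r5c9. So r5c9=2.
Step 7. [r6c9∈{3,4,5,7,9}] in col 9, 5 fits only at r6c9. So r6c9=5.
Step 8. [r3c6∈{2,3,5,6}] in col 6, 5 fits only at r3c6, so r3c6=5.
Step 9. [r3c5∈{3}] r3c5 has the single candidate 3 ⇒ r3c5=3.
Step 10. [r7c5∈{7}] nothing but 7 survives at r7c5, so r7c5=7.
Step 11. [r6c8∈{3,7,9}] r6c8 is the only open cell in row 6 admitting 9 ⇒ r6c8=9.
Step 12. [r7c8∈{3}] r7c8 has the single candidate 3, so r7c8=3.
Step 13. [r7c9∈{4}] nothing but 4 survives at r7c9 ⇒ r7c9=4.
Step 14. [r9c7∈{7}] only 7 remains possible at r9c7 ⇒ r9c7=7.
Step 15. [r4c9∈{3,7}] box 6 places 7 nowhere but r4c9. So r4c9=7.
Step 16. [r2c9∈{6,9}] in row 2, 9 fits only at r2c9, so r2c9=9.
Step 17. [r7c3∈{6}] only 6 remains possible at r7c3 ⇒ r7c3=6.
Step 18. [r4c6∈{4}] r4c6 has the single candidate 4. So r4c6=4.
Step 19. [r3c1∈{1}] r3c1's peers cover all but 1 ⇒ r3c1=1.
Step 20. [r6c7∈{3,4}] row 6 places 4 nowhere but r6c7, so r6c7=4.
Step 21. [r2c8∈{2}] r2c8's peers cover all but 2 ⇒ r2c8=2.
Step 22. [r9c3∈{4}] only 4 remains possible at r9c3. So r9c3=4.
Step 23. [r4c7∈{3}] r4c7 has the single candidate 3. So r4c7=3.
Step 24. [r1c9∈{3}] r1c9 has the single candidate 3. So r1c9=3.
Step 25. [r3c9∈{6}] nothing but 6 survives at r3c9. So r3c9=6.
Step 26. [r8c8∈{5}] only 5 remains possible at r8c8. So r8c8=5.
Step 27. [r5c5∈{5}] only 5 remains possible at r5c5. So r5c5=5.
Step 28. [r3c3∈{2}] only 2 remains possible at r3c3 ⇒ r3c3=2.
Step 29. [r2c4∈{6}] nothing but 6 survives at r2c4, so r2c4=6.
Step 30. [r6c1∈{3}] r6c1's peers cover all but 3. So r6c1=3.
Step 31. [r9c6∈{3}] r9c6 is down to just 3. So r9c6=3.
Step 32. [r1c6∈{2}] only 2 remains possible at r1c6. So r1c6=2.
Step 33. [r9c5∈{1}] r9c5's peers cover all but 1 ⇒ r9c5=1.
Step 34. [r4c3∈{1}] nothing but 1 survives at r4c3, so r4c3=1.
Step 35. [r8c3∈{7}] r8c3 is down to just 7, so r8c3=7.
Step 36. [r1c8∈{7}] nothing but 7 survives at r1c8. So r1c8=7.
Step 37. [r9c2∈{5}] r9c2's peers cover all but 5. So r9c2=5.
Step 38. [r5c3∈{9}] r5c3 is down to just 9. So r5c3=9.
Step 39. [r2c2∈{4}] r2c2 has the single candidate 4, so r2c2=4.
Step 40. [r6c6∈{7}] r6c6's peers cover all but 7, so r6c6=7.
Step 41. [r8c6∈{6}] only 6 remains possible at r8c6 ⇒ r8c6=6.
Step 42. [r4c2∈{6}] only 6 remains possible at r4c2. So r4c2=6.
Step 43. [r1c5∈{9}] only 9 remains possible at r1c5. So r1c5=9.

Answer: 6 8 5 4 9 2 1 7 3 / 7 4 3 6 8 1 5 2 9 / 1 9 2 7 3 5 8 4 6 / 5 6 1 9 2 4 3 8 7 / 4 7 9 3 5 8 6 1 2 / 3 2 8 1 6 7 4 9 5 / 8 1 6 5 7 9 2 3 4 / 2 3 7 8 4 6 9 5 1 / 9 5 4 2 1 3 7 6 8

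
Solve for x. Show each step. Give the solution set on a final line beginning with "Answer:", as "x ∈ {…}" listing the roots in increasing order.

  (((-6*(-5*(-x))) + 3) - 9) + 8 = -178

Step 1. [(((-6*(-5*(-x))) + 3) - 9) + 8 = -178] +8 is outermost — subtract 8 both sides ⇒ sub: ((-6*(-5*(-x))) + 3) - 9 = -186.
Step 2. [((-6*(-5*(-x))) + 3) - 9 = -186] add 9: x sits inside (… - 9) ⇒ sub: (-6*(-5*(-x))) + 3 = -177.
Step 3. [(-6*(-5*(-x))) + 3 = -177] the outer +3 inverts by subtracting 3, so sub: -6*(-5*(-x)) = -180.
Step 4. [-6*(-5*(-x)) = -180] -6 out front; divide by -6 ⇒ div: -5*(-x) = 30.
Step 5. [-5*(-x) = 30] leading coefficient -5: divide by -5 ⇒ div: -x = -6.
Step 6. [-x = -6] LHS negated; negate both sides, so neg: x = 6.

Answer: x ∈ {6}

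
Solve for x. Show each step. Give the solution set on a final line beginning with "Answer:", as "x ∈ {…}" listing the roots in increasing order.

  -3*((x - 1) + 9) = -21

Step 1. [-3*((x - 1) + 9) = -21] -3·(inner) — divide through by -3. So div: (x - 1) + 9 = 7.
Step 2. [(x - 1) + 9 = 7] subtract 9: x sits inside (… + 9) ⇒ sub: x - 1 = -2.
Step 3. [x - 1 = -2] peel the -1: add 1 from each side. So sub: x = -1.

Answer: x ∈ {-1}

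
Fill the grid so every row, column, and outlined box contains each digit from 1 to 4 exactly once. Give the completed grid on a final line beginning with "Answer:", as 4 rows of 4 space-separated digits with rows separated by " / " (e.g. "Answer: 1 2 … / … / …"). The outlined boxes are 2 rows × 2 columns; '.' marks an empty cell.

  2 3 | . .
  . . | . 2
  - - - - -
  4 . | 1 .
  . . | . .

Step 1. [r4c1∈{1,3}] across col 1, 3 lands solely at r4c1. So r4c1=3.
Step 2. [r1c3∈{4}] nothing but 4 survives at r1c3 ⇒ r1c3=4.
Step 3. [r4c2∈{1,2}] 1 has one home in row 4: r4c2. So r4c2=1.
Step 4. [r3c4∈{3}] r3c4 is down to just 3. So r3c4=3.
Step 5. [r2c3∈{3}] r2c3's peers cover all but 3. So r2c3=3.
Step 6. [r1c4∈{1}] nothing but 1 survives at r1c4. So r1c4=1.
Step 7. [r4c4∈{4}] r4c4 has the single candidate 4, so r4c4=4.
Step 8. [r3c2∈{2}] r3c2 is down to just 2 ⇒ r3c2=2.
Step 9. [r4c3∈{2}] r4c3 has the single candidate 2 ⇒ r4c3=2.
Step 10. [r2c2∈{4}] only 4 remains possible at r2c2 ⇒ r2c2=4.
Step 11. [r2c1∈{1}] r2c1 is down to just 1. So r2c1=1.

Answer: 2 3 4 1 / 1 4 3 2 / 4 2 1 3 / 3 1 2 4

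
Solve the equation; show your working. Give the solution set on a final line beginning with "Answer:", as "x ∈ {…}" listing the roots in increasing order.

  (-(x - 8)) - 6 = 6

Step 1. [(-(x - 8)) - 6 = 6] add 6: x sits inside (… - 6), so sub: -(x - 8) = 12.
Step 2. [-(x - 8) = 12] LHS negated; negate both sides ⇒ neg: x - 8 = -12.
Step 3. [x - 8 = -12] -8 is outermost — add 8 both sides. So sub: x = -4.

Answer: x ∈ {-4}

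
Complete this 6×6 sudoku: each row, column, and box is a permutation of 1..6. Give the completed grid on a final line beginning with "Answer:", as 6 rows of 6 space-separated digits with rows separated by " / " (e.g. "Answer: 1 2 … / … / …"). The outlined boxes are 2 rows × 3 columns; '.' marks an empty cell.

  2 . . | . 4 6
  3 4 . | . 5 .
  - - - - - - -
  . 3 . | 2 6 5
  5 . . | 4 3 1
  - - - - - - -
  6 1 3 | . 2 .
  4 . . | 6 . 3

Step 1. [r2c4∈{1}] nothing but 1 survives at r2c4, so r2c4=1.
Step 2. [r1c3∈{1,5}] row 1 places 1 nowhere but r1c3 ⇒ r1c3=1.
Step 3. [r4c2∈{2,6}] 6 has one home in col 2: r4c2. So r4c2=6.
Step 4. [r6c2∈{2,5}] 2 has one home in col 2: r6c2 ⇒ r6c2=2.
Step 5. [r1c4∈{3}] only 3 remains possible at r1c4, so r1c4=3.
Step 6. [r4c3∈{2}] r4c3's peers cover all but 2 ⇒ r4c3=2.
Step 7. [r5c4∈{5}] only 5 remains possible at r5c4, so r5c4=5.
Step 8. [r6c5∈{1}] only 1 remains possible at r6c5. So r6c5=1.
Step 9. [r2c3∈{6}] only 6 remains possible at r2c3, so r2c3=6.
Step 10. [r6c3∈{5}] r6c3's peers cover all but 5. So r6c3=5.
Step 11. [r1c2∈{5}] only 5 remains possible at r1c2, so r1c2=5.
Step 12. [r2c6∈{2}] r2c6 has the single candidate 2 ⇒ r2c6=2.
Step 13. [r5c6∈{4}] r5c6's peers cover all but 4. So r5c6=4.
Step 14. [r3c3∈{4}] r3c3 has the single candidate 4, so r3c3=4.
Step 15. [r3c1∈{1}] only 1 remains possible at r3c1, so r3c1=1.

Answer: 2 5 1 3 4 6 / 3 4 6 1 5 2 / 1 3 4 2 6 5 / 5 6 2 4 3 1 / 6 1 3 5 2 4 / 4 2 5 6 1 3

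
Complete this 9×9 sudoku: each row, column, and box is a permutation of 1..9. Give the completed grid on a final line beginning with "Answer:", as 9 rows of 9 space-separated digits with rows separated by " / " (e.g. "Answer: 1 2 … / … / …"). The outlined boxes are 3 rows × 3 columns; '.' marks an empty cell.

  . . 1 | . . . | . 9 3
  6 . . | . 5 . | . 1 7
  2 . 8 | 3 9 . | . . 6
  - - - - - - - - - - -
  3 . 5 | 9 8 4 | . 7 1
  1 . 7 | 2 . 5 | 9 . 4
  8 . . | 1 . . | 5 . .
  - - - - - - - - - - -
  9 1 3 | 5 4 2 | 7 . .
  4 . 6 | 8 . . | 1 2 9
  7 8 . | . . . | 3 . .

Step 1. [r1c4∈{4,6,7}] 7 has one home in col 4: r1c4, so r1c4=7.
Step 2. [r3c7∈{4}] r3c7 is down to just 4 ⇒ r3c7=4.
Step 3. [r4c7∈{2,6}] in col 7, 6 fits only at r4c7, so r4c7=6.
Step 4. [r1c2∈{4,5}] r1c2 is the only open cell in row 1 admitting 4. So r1c2=4.
Step 5. [r9c4∈{6}] r9c4's peers cover all but 6. So r9c4=6.
Step 6. [r6c8∈{3}] r6c8 has the single candidate 3 ⇒ r6c8=3.
Step 7. [r8c6∈{3,7}] in col 6, 3 fits only at r8c6, so r8c6=3.
Step 8. [r2c6∈{8}] r2c6 is down to just 8. So r2c6=8.
Step 9. [r1c6∈{6}] r1c6 is down to just 6 ⇒ r1c6=6.
Step 10. [r2c3∈{9}] nothing but 9 survives at r2c3 ⇒ r2c3=9.
Step 11. [r5c2∈{6}] nothing but 6 survives at r5c2. So r5c2=6.
Step 12. [r4c2∈{2}] r4c2 has the single candidate 2. So r4c2=2.
Step 13. [r3c8∈{5}] r3c8's peers cover all but 5 ⇒ r3c8=5.
Step 14. [r6c5∈{6,7}] 6 has one home in row 6: r6c5, so r6c5=6.
Step 15. [r9c6∈{1,9}] 9 has one home in row 9: r9c6. So r9c6=9.
Step 16. [r2c7∈{2}] nothing but 2 survives at r2c7. So r2c7=2.
Step 17. [r5c8∈{8}] r5c8's peers cover all but 8, so r5c8=8.
Step 18. [r6c3∈{4}] r6c3 is down to just 4. So r6c3=4.
Step 19. [r6c6∈{7}] nothing but 7 survives at r6c6. So r6c6=7.
Step 20. [r9c5∈{1}] nothing but 1 survives at r9c5 ⇒ r9c5=1.
Step 21. [r2c2∈{3}] r2c2 is down to just 3. So r2c2=3.
Step 22. [r9c8∈{4}] r9c8 has the single candidate 4. So r9c8=4.
Step 23. [r7c9∈{8}] r7c9 has the single candidate 8. So r7c9=8.
Step 24. [r1c7∈{8}] r1c7 has the single candidate 8 ⇒ r1c7=8.
Step 25. [r8c5∈{7}] nothing but 7 survives at r8c5 ⇒ r8c5=7.
Step 26. [r3c6∈{1}] r3c6 is down to just 1, so r3c6=1.
Step 27. [r9c9∈{5}] r9c9's peers cover all but 5 ⇒ r9c9=5.
Step 28. [r2c4∈{4}] r2c4's peers cover all but 4, so r2c4=4.
Step 29. [r1c1∈{5}] r1c1 has the single candidate 5. So r1c1=5.
Step 30. [r6c9∈{2}] nothing but 2 survives at r6c9 ⇒ r6c9=2.
Step 31. [r5c5∈{3}] nothing but 3 survives at r5c5. So r5c5=3.
Step 32. [r6c2∈{9}] only 9 remains possible at r6c2, so r6c2=9.
Step 33. [r8c2∈{5}] nothing but 5 survives at r8c2. So r8c2=5.
Step 34. [r3c2∈{7}] r3c2 is down to just 7 ⇒ r3c2=7.
Step 35. [r7c8∈{6}] nothing but 6 survives at r7c8. So r7c8=6.
Step 36. [r1c5∈{2}] r1c5's peers cover all but 2 ⇒ r1c5=2.
Step 37. [r9c3∈{2}] r9c3's peers cover all but 2 ⇒ r9c3=2.

Answer: 5 4 1 7 2 6 8 9 3 / 6 3 9 4 5 8 2 1 7 / 2 7 8 3 9 1 4 5 6 / 3 2 5 9 8 4 6 7 1 / 1 6 7 2 3 5 9 8 4 / 8 9 4 1 6 7 5 3 2 / 9 1 3 5 4 2 7 6 8 / 4 5 6 8 7 3 1 2 9 / 7 8 2 6 1 9 3 4 5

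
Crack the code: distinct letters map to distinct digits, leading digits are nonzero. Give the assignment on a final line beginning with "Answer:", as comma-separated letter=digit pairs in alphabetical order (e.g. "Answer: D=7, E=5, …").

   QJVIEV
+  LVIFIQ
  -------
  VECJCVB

Step 1. [col 1: V + Q ≡ B (mod 10)] several values work for V in column 1 (V + Q ≡ B (mod 10), carry-in 0); try V=1, so V=1.
Step 2. [col 1: V + Q ≡ B (mod 10)] several values work for Q in column 1 (V + Q ≡ B (mod 10), carry-in 0); try Q=5. So Q=5.
Step 3. [col 1: V + Q ≡ B (mod 10)] column 1: given V=1, Q=5, carry-in 0, and digits 1,5 already taken and all letters distinct, V+Q≡B (mod 10) forces B=6, so B=6.
Step 4. [col 2: E + I ≡ V (mod 10)] no forcing yet in column 2 (carry-in 0); I=7 is free and consistent — try it. So I=7.
Step 5. [col 2: E + I ≡ V (mod 10)] column 2 reads E+I+carry(0)=V with I=7, V=1; with digits 1,5,6,7 already taken and all letters distinct, the only value for E is 4 ⇒ E=4.
Step 6. [col 3: I + F ≡ C (mod 10)] F=2 is one option consistent with column 3 (I + F ≡ C (mod 10), carry-in 1) — take it. So F=2.
Step 7. [col 3: I + F ≡ C (mod 10)] from column 3 (I=7, F=2, carry-in 1, digits 1,2,4,5,6,7 already taken and all letters distinct): C must equal 0. So C=0.
Step 8. [col 4: V + I ≡ J (mod 10)] column 4 reads V+I+carry(1)=J with V=1, I=7; with digits 0,1,2,4,5,6,7 already taken and all letters distinct, the only value for J is 9. So J=9.
Step 9. [col 6: Q + L ≡ E (mod 10)] from column 6 (Q=5, E=4, carry-in 1, digits 0,1,2,4,5,6,7,9 already taken and all letters distinct): L must equal 8. So L=8.

Answer: B=6, C=0, E=4, F=2, I=7, J=9, L=8, Q=5, V=1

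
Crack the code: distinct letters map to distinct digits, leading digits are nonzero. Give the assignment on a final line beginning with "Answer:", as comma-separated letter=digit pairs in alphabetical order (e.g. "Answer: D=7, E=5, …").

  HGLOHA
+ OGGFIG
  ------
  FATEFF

Step 1. [col 1: A + G ≡ F (mod 10)] no forcing yet in column 1 (carry-in 0); G=6 is free and consistent — try it. So G=6.
Step 2. [col 1: A + G ≡ F (mod 10)] several values work for A in column 1 (A + G ≡ F (mod 10), carry-in 0); try A=3, so A=3.
Step 3. [col 1: A + G ≡ F (mod 10)] in column 1 we have A+G≡F with carry-in 0; given A=3, G=6 and digits 3,6 already taken and all letters distinct, that pins F to 9. So F=9.
Step 4. [col 2: H + I ≡ F (mod 10)] column 2 (H + I ≡ F (mod 10), carry-in 0) doesn't pin I yet; pick I=2 and continue ⇒ I=2.
Step 5. [col 2: H + I ≡ F (mod 10)] in column 2 we have H+I≡F with carry-in 0; given I=2, F=9 and digits 2,3,6,9 already taken and all letters distinct, that pins H to 7, so H=7.
Step 6. [col 3: O + F ≡ E (mod 10)] E=0 is one option consistent with column 3 (O + F ≡ E (mod 10), carry-in 0) — take it ⇒ E=0.
Step 7. [col 3: O + F ≡ E (mod 10)] column 3 reads O+F+carry(0)=E with F=9, E=0; with digits 0,2,3,6,7,9 already taken and all letters distinct, the only value for O is 1, so O=1.
Step 8. [col 4: L + G ≡ T (mod 10)] column 4 reads L+G+carry(1)=T with G=6; with digits 0,1,2,3,6,7,9 already taken and all letters distinct, the only value for L is 8. So L=8.
Step 9. [col 4: L + G ≡ T (mod 10)] column 4: given L=8, G=6, carry-in 1, and digits 0,1,2,3,6,7,8,9 already taken and all letters distinct, L+G≡T (mod 10) forces T=5. So T=5.

Answer: A=3, E=0, F=9, G=6, H=7, I=2, L=8, O=1, T=5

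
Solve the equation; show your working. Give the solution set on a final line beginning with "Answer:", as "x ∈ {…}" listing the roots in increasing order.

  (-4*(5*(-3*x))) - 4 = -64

Step 1. [(-4*(5*(-3*x))) - 4 = -64] the outer -4 inverts by adding 4. So sub: -4*(5*(-3*x)) = -60.
Step 2. [-4*(5*(-3*x)) = -60] divide by the outer -4 ⇒ div: 5*(-3*x) = 15.
Step 3. [5*(-3*x) = 15] leading coefficient 5: divide by 5, so div: -3*x = 3.
Step 4. [-3*x = 3] -3 out front; divide by -3 ⇒ div: x = -1.

Answer: x ∈ {-1}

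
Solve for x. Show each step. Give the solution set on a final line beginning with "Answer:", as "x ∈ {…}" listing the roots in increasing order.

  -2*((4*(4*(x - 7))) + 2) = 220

Step 1. [-2*((4*(4*(x - 7))) + 2) = 220] LHS = -2·(…); ÷-2 both sides, so div: (4*(4*(x - 7))) + 2 = -110.
Step 2. [(4*(4*(x - 7))) + 2 = -110] peel the +2: subtract 2 from each side. So sub: 4*(4*(x - 7)) = -112.
Step 3. [4*(4*(x - 7)) = -112] leading coefficient 4: divide by 4, so div: 4*(x - 7) = -28.
Step 4. [4*(x - 7) = -28] 4·(inner) — divide through by 4. So div: x - 7 = -7.
Step 5. [x - 7 = -7] add 7: x sits inside (… - 7) ⇒ sub: x = 0.

Answer: x ∈ {0}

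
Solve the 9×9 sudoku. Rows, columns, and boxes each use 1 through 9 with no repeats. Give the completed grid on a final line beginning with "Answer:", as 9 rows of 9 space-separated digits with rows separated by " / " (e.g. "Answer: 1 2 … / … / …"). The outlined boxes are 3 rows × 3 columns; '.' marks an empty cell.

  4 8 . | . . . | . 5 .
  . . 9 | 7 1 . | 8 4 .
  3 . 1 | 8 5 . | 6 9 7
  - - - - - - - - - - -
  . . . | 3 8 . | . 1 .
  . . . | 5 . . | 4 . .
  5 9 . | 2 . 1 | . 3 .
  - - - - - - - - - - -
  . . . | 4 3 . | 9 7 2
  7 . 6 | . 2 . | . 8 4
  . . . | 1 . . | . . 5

Step 1. [r7c6∈{5,6,8}] 6 has one home in row 7: r7c6. So r7c6=6.
Step 2. [r3c2∈{2}] only 2 remains possible at r3c2, so r3c2=2.
Step 3. [r1c7∈{1,2,3}] 2 has one home in box 3: r1c7. So r1c7=2.
Step 4. [r8c4∈{9}] r8c4's peers cover all but 9 ⇒ r8c4=9.
Step 5. [r6c5∈{4,6,7}] across col 5, 4 lands solely at r6c5. So r6c5=4.
Step 6. [r5c5∈{6,7,9}] box 5 places 6 nowhere but r5c5 ⇒ r5c5=6.
Step 7. [r1c3∈{7}] nothing but 7 survives at r1c3. So r1c3=7.
Step 8. [r6c3∈{8}] nothing but 8 survives at r6c3. So r6c3=8.
Step 9. [r9c7∈{3}] only 3 remains possible at r9c7. So r9c7=3.
Step 10. [r8c2∈{1,3,5}] in row 8, 3 fits only at r8c2. So r8c2=3.
Step 11. [r5c8∈{2}] r5c8 is down to just 2, so r5c8=2.
Step 12. [r7c1∈{1,8}] across row 7, 8 lands solely at r7c1 ⇒ r7c1=8.
Step 13. [r7c2∈{1,5}] 1 has one home in row 7: r7c2, so r7c2=1.
Step 14. [r5c2∈{7}] r5c2 has the single candidate 7. So r5c2=7.
Step 15. [r5c6∈{9}] only 9 remains possible at r5c6 ⇒ r5c6=9.
Step 16. [r9c2∈{4}] only 4 remains possible at r9c2 ⇒ r9c2=4.
Step 17. [r4c2∈{6}] r4c2 has the single candidate 6, so r4c2=6.
Step 18. [r9c3∈{2}] r9c3 has the single candidate 2. So r9c3=2.
Step 19. [r4c6∈{7}] r4c6 has the single candidate 7. So r4c6=7.
Step 20. [r1c6∈{3}] r1c6's peers cover all but 3, so r1c6=3.
Step 21. [r1c4∈{6}] nothing but 6 survives at r1c4. So r1c4=6.
Step 22. [r9c1∈{9}] only 9 remains possible at r9c1, so r9c1=9.
Step 23. [r6c9∈{6}] r6c9 has the single candidate 6 ⇒ r6c9=6.
Step 24. [r5c1∈{1}] nothing but 1 survives at r5c1 ⇒ r5c1=1.
Step 25. [r8c6∈{5}] r8c6 is down to just 5 ⇒ r8c6=5.
Step 26. [r2c6∈{2}] only 2 remains possible at r2c6. So r2c6=2.
Step 27. [r4c7∈{5}] only 5 remains possible at r4c7 ⇒ r4c7=5.
Step 28. [r4c1∈{2}] r4c1's peers cover all but 2 ⇒ r4c1=2.
Step 29. [r9c8∈{6}] nothing but 6 survives at r9c8 ⇒ r9c8=6.
Step 30. [r2c1∈{6}] r2c1 has the single candidate 6, so r2c1=6.
Step 31. [r6c7∈{7}] nothing but 7 survives at r6c7. So r6c7=7.
Step 32. [r7c3∈{5}] r7c3's peers cover all but 5. So r7c3=5.
Step 33. [r5c9∈{8}] nothing but 8 survives at r5c9, so r5c9=8.
Step 34. [r2c9∈{3}] only 3 remains possible at r2c9 ⇒ r2c9=3.
Step 35. [r5c3∈{3}] r5c3 has the single candidate 3, so r5c3=3.
Step 36. [r3c6∈{4}] r3c6 has the single candidate 4. So r3c6=4.
Step 37. [r8c7∈{1}] r8c7's peers cover all but 1 ⇒ r8c7=1.
Step 38. [r4c9∈{9}] r4c9 has the single candidate 9 ⇒ r4c9=9.
Step 39. [r9c6∈{8}] r9c6 is down to just 8 ⇒ r9c6=8.
Step 40. [r2c2∈{5}] r2c2 has the single candidate 5. So r2c2=5.
Step 41. [r1c9∈{1}] r1c9 has the single candidate 1 ⇒ r1c9=1.
Step 42. [r9c5∈{7}] r9c5's peers cover all but 7 ⇒ r9c5=7.
Step 43. [r1c5∈{9}] r1c5's peers cover all but 9. So r1c5=9.
Step 44. [r4c3∈{4}] r4c3 is down to just 4, so r4c3=4.

Answer: 4 8 7 6 9 3 2 5 1 / 6 5 9 7 1 2 8 4 3 / 3 2 1 8 5 4 6 9 7 / 2 6 4 3 8 7 5 1 9 / 1 7 3 5 6 9 4 2 8 / 5 9 8 2 4 1 7 3 6 / 8 1 5 4 3 6 9 7 2 / 7 3 6 9 2 5 1 8 4 / 9 4 2 1 7 8 3 6 5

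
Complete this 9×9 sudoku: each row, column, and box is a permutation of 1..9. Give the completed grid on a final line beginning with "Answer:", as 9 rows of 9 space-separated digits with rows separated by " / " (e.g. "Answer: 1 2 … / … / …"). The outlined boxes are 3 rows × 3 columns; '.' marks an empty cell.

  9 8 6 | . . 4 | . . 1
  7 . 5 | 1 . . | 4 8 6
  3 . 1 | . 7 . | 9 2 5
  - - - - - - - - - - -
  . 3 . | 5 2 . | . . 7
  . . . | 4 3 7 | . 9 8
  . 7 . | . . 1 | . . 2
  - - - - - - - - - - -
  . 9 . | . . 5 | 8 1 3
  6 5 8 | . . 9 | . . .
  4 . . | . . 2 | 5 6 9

Step 1. [r6c4∈{6,8,9}] 9 has one home in col 4: r6c4 ⇒ r6c4=9.
Step 2. [r5c3∈{2}] only 2 remains possible at r5c3 ⇒ r5c3=2.
Step 3. [r6c8∈{3,4,5}] 5 has one home in col 8: r6c8, so r6c8=5.
Step 4. [r8c4∈{3,7}] r8c4 is the only open cell in row 8 admitting 3 ⇒ r8c4=3.
Step 5. [r5c2∈{1,6}] col 2 places 6 nowhere but r5c2. So r5c2=6.
Step 6. [r8c9∈{4}] nothing but 4 survives at r8c9 ⇒ r8c9=4.
Step 7. [r6c1∈{8}] r6c1 is down to just 8 ⇒ r6c1=8.
Step 8. [r6c5∈{6}] nothing but 6 survives at r6c5 ⇒ r6c5=6.
Step 9. [r9c5∈{1,8}] in col 5, 8 fits only at r9c5 ⇒ r9c5=8.
Step 10. [r7c4∈{6,7}] 6 has one home in row 7: r7c4 ⇒ r7c4=6.
Step 11. [r5c7∈{1}] r5c7 has the single candidate 1 ⇒ r5c7=1.
Step 12. [r8c8∈{7}] r8c8 is down to just 7. So r8c8=7.
Step 13. [r1c7∈{3,7}] row 1 places 7 nowhere but r1c7, so r1c7=7.
Step 14. [r3c4∈{8}] only 8 remains possible at r3c4, so r3c4=8.
Step 15. [r7c3∈{7}] only 7 remains possible at r7c3, so r7c3=7.
Step 16. [r4c3∈{4,9}] across row 4, 9 lands solely at r4c3. So r4c3=9.
Step 17. [r1c4∈{2}] r1c4 is down to just 2, so r1c4=2.
Step 18. [r7c5∈{4}] nothing but 4 survives at r7c5 ⇒ r7c5=4.
Step 19. [r6c7∈{3}] r6c7 is down to just 3 ⇒ r6c7=3.
Step 20. [r4c1∈{1}] only 1 remains possible at r4c1. So r4c1=1.
Step 21. [r1c5∈{5}] r1c5's peers cover all but 5 ⇒ r1c5=5.
Step 22. [r2c2∈{2}] nothing but 2 survives at r2c2 ⇒ r2c2=2.
Step 23. [r3c6∈{6}] r3c6's peers cover all but 6, so r3c6=6.
Step 24. [r5c1∈{5}] nothing but 5 survives at r5c1, so r5c1=5.
Step 25. [r3c2∈{4}] r3c2's peers cover all but 4. So r3c2=4.
Step 26. [r4c7∈{6}] nothing but 6 survives at r4c7, so r4c7=6.
Step 27. [r4c8∈{4}] nothing but 4 survives at r4c8 ⇒ r4c8=4.
Step 28. [r4c6∈{8}] r4c6 is down to just 8. So r4c6=8.
Step 29. [r7c1∈{2}] only 2 remains possible at r7c1, so r7c1=2.
Step 30. [r9c4∈{7}] r9c4's peers cover all but 7 ⇒ r9c4=7.
Step 31. [r8c5∈{1}] r8c5's peers cover all but 1 ⇒ r8c5=1.
Step 32. [r1c8∈{3}] only 3 remains possible at r1c8 ⇒ r1c8=3.
Step 33. [r2c5∈{9}] only 9 remains possible at r2c5 ⇒ r2c5=9.
Step 34. [r8c7∈{2}] r8c7 has the single candidate 2 ⇒ r8c7=2.
Step 35. [r9c2∈{1}] only 1 remains possible at r9c2, so r9c2=1.
Step 36. [r2c6∈{3}] r2c6 has the single candidate 3, so r2c6=3.
Step 37. [r9c3∈{3}] nothing but 3 survives at r9c3 ⇒ r9c3=3.
Step 38. [r6c3∈{4}] r6c3 is down to just 4. So r6c3=4.

Answer: 9 8 6 2 5 4 7 3 1 / 7 2 5 1 9 3 4 8 6 / 3 4 1 8 7 6 9 2 5 / 1 3 9 5 2 8 6 4 7 / 5 6 2 4 3 7 1 9 8 / 8 7 4 9 6 1 3 5 2 / 2 9 7 6 4 5 8 1 3 / 6 5 8 3 1 9 2 7 4 / 4 1 3 7 8 2 5 6 9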